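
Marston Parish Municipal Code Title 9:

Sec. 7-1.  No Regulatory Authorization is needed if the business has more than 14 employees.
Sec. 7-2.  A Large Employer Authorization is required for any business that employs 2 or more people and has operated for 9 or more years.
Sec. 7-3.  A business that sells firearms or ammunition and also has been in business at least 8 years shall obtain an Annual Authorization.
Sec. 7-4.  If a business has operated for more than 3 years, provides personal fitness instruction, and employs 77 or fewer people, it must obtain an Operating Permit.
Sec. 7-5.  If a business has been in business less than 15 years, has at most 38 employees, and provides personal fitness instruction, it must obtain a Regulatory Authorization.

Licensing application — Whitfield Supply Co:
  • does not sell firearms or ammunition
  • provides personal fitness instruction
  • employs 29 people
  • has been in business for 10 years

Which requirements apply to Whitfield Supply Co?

Sec. 7-1. employees 29 > 14 → exempt from Regulatory Authorization.
Sec. 7-2. employees 29 ≥ 2; years in business 10 ≥ 9 → Large Employer Authorization required.
Sec. 7-3. does not sell firearms or ammunition; years in business 10 ≥ 8 → Annual Authorization not required.
Sec. 7-4. years in business 10 > 3; provides personal fitness instruction; employees 29 ≤ 77 → Operating Permit required.
Sec. 7-5. years in business 10 < 15; employees 29 ≤ 38; provides personal fitness instruction → Regulatory Authorization required.

Large Employer Authorization, Operating Permit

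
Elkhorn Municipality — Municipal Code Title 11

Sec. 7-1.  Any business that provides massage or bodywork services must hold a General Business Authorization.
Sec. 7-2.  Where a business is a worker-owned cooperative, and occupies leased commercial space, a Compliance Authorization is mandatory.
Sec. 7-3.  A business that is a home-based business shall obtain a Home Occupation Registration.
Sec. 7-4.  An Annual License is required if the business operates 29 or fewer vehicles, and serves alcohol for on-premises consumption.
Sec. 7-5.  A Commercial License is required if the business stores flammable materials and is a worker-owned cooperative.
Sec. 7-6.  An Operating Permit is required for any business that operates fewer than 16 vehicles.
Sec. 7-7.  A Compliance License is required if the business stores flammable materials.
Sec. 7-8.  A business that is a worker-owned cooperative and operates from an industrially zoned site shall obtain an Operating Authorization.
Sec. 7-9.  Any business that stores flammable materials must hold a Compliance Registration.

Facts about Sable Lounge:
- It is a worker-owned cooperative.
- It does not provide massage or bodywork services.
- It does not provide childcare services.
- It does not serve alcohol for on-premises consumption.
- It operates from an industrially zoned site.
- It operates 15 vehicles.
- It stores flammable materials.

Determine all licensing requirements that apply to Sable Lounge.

Sec. 7-1. does not provide massage or bodywork services → General Business Authorization not required.
Sec. 7-2. is a worker-owned cooperative; operates from an industrially zoned site (not: occupies leased commercial space) → Compliance Authorization not required.
Sec. 7-3. operates from an industrially zoned site (not: is a home-based business) → Home Occupation Registration not required.
Sec. 7-4. vehicles 15 ≤ 29; does not serve alcohol for on-premises consumption → Annual License not required.
Sec. 7-5. stores flammable materials; is a worker-owned cooperative → Commercial License required.
Sec. 7-6. vehicles 15 < 16 → Operating Permit required.
Sec. 7-7. stores flammable materials → Compliance License required.
Sec. 7-8. is a worker-owned cooperative; operates from an industrially zoned site → Operating Authorization required.
Sec. 7-9. stores flammable materials → Compliance Registration required.

Commercial License, Compliance License, Compliance Registration, Operating Authorization, Operating Permit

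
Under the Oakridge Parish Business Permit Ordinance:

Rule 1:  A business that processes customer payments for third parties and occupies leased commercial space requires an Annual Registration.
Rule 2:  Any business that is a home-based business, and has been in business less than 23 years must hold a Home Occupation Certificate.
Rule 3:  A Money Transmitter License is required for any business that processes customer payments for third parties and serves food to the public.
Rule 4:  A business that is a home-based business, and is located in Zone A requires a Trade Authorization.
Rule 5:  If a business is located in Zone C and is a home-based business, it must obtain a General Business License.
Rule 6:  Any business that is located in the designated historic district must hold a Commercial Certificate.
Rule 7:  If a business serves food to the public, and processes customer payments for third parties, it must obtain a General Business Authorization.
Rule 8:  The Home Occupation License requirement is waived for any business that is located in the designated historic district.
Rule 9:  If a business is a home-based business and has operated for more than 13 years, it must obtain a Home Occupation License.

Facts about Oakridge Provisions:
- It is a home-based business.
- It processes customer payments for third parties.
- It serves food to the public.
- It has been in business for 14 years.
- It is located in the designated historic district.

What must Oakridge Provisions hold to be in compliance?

Rule 1: processes customer payments for third parties; is a home-based business (not: occupies leased commercial space) → Annual Registration not required.
Rule 2: is a home-based business; years in business 14 < 23 → Home Occupation Certificate required.
Rule 3: processes customer payments for third parties; serves food to the public → Money Transmitter License required.
Rule 4: is a home-based business; is located in the designated historic district (not: is located in Zone A) → Trade Authorization not required.
Rule 5: is located in the designated historic district (not: is located in Zone C); is a home-based business → General Business License not required.
Rule 6: is located in the designated historic district → Commercial Certificate required.
Rule 7: serves food to the public; processes customer payments for third parties → General Business Authorization required.
Rule 8: is located in the designated historic district → exempt from Home Occupation License.
Rule 9: is a home-based business; years in business 14 > 13 → Home Occupation License required.

Commercial Certificate, General Business Authorization, Home Occupation Certificate, Money Transmitter License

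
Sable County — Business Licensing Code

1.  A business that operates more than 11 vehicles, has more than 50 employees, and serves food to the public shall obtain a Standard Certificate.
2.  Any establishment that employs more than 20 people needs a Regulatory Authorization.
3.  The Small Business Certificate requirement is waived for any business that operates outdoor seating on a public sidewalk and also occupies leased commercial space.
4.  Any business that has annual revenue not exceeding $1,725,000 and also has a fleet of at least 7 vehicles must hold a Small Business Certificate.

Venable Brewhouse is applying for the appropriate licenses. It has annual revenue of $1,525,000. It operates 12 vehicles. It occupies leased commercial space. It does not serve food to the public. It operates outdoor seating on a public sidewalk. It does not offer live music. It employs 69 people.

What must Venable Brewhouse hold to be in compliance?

Regulatory Authorization

1. vehicles 12 > 11; employees 69 > 50; does not serve food to the public → Standard Certificate not required.
2. employees 69 > 20 → Regulatory Authorization required.
3. operates outdoor seating on a public sidewalk; occupies leased commercial space → exempt from Small Business Certificate.
4. revenue $1,525,000 ≤ $1,725,000; vehicles 12 ≥ 7 → Small Business Certificate required.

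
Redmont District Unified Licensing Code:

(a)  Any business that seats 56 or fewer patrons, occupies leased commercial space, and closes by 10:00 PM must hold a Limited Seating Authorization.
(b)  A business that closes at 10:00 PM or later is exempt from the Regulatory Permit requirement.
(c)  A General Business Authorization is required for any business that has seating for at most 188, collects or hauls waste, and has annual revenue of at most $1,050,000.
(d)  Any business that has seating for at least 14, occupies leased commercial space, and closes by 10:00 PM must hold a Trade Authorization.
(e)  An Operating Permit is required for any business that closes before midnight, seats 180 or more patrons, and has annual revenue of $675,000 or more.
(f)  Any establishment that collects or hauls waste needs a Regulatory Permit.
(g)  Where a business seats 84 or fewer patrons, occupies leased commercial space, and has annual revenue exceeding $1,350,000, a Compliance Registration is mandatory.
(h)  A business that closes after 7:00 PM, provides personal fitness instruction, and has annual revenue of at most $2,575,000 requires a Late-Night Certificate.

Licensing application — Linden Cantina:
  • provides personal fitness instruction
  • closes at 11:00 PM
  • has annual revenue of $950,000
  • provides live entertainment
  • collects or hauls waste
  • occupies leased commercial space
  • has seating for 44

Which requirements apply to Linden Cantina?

General Business Authorization, Late-Night Certificate

(a) seating 44 ≤ 56; occupies leased commercial space; closes 11:00 PM, after 10:00 PM → Limited Seating Authorization not required.
(b) closes 11:00 PM, after 10:00 PM → exempt from Regulatory Permit.
(c) seating 44 ≤ 188; collects or hauls waste; revenue $950,000 ≤ $1,050,000 → General Business Authorization required.
(d) seating 44 ≥ 14; occupies leased commercial space; closes 11:00 PM, after 10:00 PM → Trade Authorization not required.
(e) closes 11:00 PM, at/before midnight; seating 44 < 180; revenue $950,000 ≥ $675,000 → Operating Permit not required.
(f) collects or hauls waste → Regulatory Permit required.
(g) seating 44 ≤ 84; occupies leased commercial space; revenue $950,000 ≤ $1,350,000 → Compliance Registration not required.
(h) closes 11:00 PM, after 7:00 PM; provides personal fitness instruction; revenue $950,000 ≤ $2,575,000 → Late-Night Certificate required.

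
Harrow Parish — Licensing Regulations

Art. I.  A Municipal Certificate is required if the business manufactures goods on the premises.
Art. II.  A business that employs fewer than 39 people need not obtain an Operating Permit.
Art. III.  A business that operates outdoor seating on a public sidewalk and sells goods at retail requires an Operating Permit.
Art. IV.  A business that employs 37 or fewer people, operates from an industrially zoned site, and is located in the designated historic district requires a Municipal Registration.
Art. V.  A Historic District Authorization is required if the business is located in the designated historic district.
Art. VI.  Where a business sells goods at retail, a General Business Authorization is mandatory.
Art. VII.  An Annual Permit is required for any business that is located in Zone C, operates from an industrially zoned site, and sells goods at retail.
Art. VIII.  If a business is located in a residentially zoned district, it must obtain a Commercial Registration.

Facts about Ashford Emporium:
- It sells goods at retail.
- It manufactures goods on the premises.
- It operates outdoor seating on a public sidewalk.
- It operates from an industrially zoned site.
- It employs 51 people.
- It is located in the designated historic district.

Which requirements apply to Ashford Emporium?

Art. I. manufactures goods on the premises → Municipal Certificate required.
Art. II. employees 51 ≥ 39 → Operating Permit exemption does not apply.
Art. III. operates outdoor seating on a public sidewalk; sells goods at retail → Operating Permit required.
Art. IV. employees 51 > 37; operates from an industrially zoned site; is located in the designated historic district → Municipal Registration not required.
Art. V. is located in the designated historic district → Historic District Authorization required.
Art. VI. sells goods at retail → General Business Authorization required.
Art. VII. is located in the designated historic district (not: is located in Zone C); operates from an industrially zoned site; sells goods at retail → Annual Permit not required.
Art. VIII. is located in the designated historic district (not: is located in a residentially zoned district) → Commercial Registration not required.

General Business Authorization, Historic District Authorization, Municipal Certificate, Operating Permit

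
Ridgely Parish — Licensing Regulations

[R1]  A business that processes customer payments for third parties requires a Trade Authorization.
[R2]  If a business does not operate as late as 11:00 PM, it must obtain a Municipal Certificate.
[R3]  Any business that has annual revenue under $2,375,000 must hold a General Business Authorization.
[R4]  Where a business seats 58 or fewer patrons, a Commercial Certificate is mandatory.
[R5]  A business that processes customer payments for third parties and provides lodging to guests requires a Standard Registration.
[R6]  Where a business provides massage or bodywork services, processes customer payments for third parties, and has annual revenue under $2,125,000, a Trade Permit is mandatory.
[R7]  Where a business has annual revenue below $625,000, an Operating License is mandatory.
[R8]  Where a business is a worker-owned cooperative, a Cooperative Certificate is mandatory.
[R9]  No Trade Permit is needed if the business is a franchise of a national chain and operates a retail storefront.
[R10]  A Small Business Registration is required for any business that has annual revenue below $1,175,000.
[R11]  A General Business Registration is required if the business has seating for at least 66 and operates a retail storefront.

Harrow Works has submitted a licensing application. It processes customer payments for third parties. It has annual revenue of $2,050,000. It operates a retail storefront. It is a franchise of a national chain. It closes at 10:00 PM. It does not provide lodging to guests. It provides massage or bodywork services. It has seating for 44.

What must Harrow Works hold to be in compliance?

[R1] processes customer payments for third parties → Trade Authorization required.
[R2] closes 10:00 PM, at/before 11:00 PM → Municipal Certificate required.
[R3] revenue $2,050,000 < $2,375,000 → General Business Authorization required.
[R4] seating 44 ≤ 58 → Commercial Certificate required.
[R5] processes customer payments for third parties; does not provide lodging to guests → Standard Registration not required.
[R6] provides massage or bodywork services; processes customer payments for third parties; revenue $2,050,000 < $2,125,000 → Trade Permit required.
[R7] revenue $2,050,000 ≥ $625,000 → Operating License not required.
[R8] is a franchise of a national chain (not: is a worker-owned cooperative) → Cooperative Certificate not required.
[R9] is a franchise of a national chain; operates a retail storefront → exempt from Trade Permit.
[R10] revenue $2,050,000 ≥ $1,175,000 → Small Business Registration not required.
[R11] seating 44 < 66; operates a retail storefront → General Business Registration not required.

Commercial Certificate, General Business Authorization, Municipal Certificate, Trade Authorization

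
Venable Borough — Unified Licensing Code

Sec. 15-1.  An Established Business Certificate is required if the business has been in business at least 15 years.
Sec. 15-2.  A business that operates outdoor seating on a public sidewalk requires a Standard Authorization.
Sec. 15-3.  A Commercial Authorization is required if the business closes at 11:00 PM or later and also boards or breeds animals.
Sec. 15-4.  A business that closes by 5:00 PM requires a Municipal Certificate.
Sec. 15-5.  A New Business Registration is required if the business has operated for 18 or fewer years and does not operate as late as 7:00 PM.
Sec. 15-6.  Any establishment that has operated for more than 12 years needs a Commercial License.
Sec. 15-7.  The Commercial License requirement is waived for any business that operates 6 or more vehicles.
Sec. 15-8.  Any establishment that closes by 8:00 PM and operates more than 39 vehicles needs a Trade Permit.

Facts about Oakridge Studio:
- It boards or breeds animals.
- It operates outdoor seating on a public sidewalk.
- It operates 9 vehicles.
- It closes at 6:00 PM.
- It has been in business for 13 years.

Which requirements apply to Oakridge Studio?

New Business Registration, Standard Authorization

Sec. 15-1. years in business 13 < 15 → Established Business Certificate not required.
Sec. 15-2. operates outdoor seating on a public sidewalk → Standard Authorization required.
Sec. 15-3. closes 6:00 PM, at/before 11:00 PM; boards or breeds animals → Commercial Authorization not required.
Sec. 15-4. closes 6:00 PM, after 5:00 PM → Municipal Certificate not required.
Sec. 15-5. years in business 13 ≤ 18; closes 6:00 PM, at/before 7:00 PM → New Business Registration required.
Sec. 15-6. years in business 13 > 12 → Commercial License required.
Sec. 15-7. vehicles 9 ≥ 6 → exempt from Commercial License.
Sec. 15-8. closes 6:00 PM, at/before 8:00 PM; vehicles 9 ≤ 39 → Trade Permit not required.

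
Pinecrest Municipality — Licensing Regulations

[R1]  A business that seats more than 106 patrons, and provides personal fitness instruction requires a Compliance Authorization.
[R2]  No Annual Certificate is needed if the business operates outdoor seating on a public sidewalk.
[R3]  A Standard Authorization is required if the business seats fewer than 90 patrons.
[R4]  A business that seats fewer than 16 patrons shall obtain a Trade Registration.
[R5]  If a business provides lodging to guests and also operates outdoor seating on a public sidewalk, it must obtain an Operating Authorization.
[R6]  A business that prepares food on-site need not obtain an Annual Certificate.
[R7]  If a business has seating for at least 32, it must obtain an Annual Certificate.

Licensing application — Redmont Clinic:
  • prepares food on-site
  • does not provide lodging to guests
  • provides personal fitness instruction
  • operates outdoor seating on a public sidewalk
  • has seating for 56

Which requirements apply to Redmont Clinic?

[R1] seating 56 ≤ 106; provides personal fitness instruction → Compliance Authorization not required.
[R2] operates outdoor seating on a public sidewalk → exempt from Annual Certificate.
[R3] seating 56 < 90 → Standard Authorization required.
[R4] seating 56 ≥ 16 → Trade Registration not required.
[R5] does not provide lodging to guests; operates outdoor seating on a public sidewalk → Operating Authorization not required.
[R6] prepares food on-site → exempt from Annual Certificate.
[R7] seating 56 ≥ 32 → Annual Certificate required.

Standard Authorization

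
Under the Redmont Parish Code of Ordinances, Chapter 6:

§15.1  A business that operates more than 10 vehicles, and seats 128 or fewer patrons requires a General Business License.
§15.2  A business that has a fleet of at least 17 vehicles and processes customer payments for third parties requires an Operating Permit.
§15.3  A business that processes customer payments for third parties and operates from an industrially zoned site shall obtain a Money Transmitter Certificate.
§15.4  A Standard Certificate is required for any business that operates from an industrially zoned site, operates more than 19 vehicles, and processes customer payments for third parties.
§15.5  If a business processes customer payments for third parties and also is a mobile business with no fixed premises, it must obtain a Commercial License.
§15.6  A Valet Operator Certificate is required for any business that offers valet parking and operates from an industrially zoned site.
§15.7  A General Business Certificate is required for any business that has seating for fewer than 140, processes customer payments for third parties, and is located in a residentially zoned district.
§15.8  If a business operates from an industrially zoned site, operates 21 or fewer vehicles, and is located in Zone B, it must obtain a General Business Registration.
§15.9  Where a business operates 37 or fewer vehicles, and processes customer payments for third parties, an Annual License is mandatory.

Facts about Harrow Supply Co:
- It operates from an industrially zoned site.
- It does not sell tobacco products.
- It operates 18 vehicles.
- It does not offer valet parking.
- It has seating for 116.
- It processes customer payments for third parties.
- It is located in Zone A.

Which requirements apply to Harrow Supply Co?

§15.1 vehicles 18 > 10; seating 116 ≤ 128 → General Business License required.
§15.2 vehicles 18 ≥ 17; processes customer payments for third parties → Operating Permit required.
§15.3 processes customer payments for third parties; operates from an industrially zoned site → Money Transmitter Certificate required.
§15.4 operates from an industrially zoned site; vehicles 18 ≤ 19; processes customer payments for third parties → Standard Certificate not required.
§15.5 processes customer payments for third parties; operates from an industrially zoned site (not: is a mobile business with no fixed premises) → Commercial License not required.
§15.6 does not offer valet parking; operates from an industrially zoned site → Valet Operator Certificate not required.
§15.7 seating 116 < 140; processes customer payments for third parties; is located in Zone A (not: is located in a residentially zoned district) → General Business Certificate not required.
§15.8 operates from an industrially zoned site; vehicles 18 ≤ 21; is located in Zone A (not: is located in Zone B) → General Business Registration not required.
§15.9 vehicles 18 ≤ 37; processes customer payments for third parties → Annual License required.

Annual License, General Business License, Money Transmitter Certificate, Operating Permit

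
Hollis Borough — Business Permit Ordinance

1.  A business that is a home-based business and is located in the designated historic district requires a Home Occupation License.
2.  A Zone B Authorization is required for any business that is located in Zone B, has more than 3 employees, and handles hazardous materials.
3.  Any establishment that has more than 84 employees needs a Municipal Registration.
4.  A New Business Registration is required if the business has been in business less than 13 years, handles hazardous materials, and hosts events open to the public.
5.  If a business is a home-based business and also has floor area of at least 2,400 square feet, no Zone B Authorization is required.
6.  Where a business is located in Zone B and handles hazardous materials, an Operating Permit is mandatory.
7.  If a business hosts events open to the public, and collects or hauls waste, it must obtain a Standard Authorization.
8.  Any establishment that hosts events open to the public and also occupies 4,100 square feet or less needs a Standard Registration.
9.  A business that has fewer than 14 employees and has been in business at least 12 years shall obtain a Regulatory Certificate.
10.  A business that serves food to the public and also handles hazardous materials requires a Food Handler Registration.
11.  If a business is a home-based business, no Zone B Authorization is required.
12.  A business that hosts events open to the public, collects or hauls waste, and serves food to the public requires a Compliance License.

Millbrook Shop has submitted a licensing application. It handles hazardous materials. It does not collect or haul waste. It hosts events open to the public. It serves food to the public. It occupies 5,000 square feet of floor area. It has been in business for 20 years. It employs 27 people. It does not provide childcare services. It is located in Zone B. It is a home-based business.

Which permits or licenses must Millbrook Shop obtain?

Food Handler Registration, Operating Permit

1. is a home-based business; is located in Zone B (not: is located in the designated historic district) → Home Occupation License not required.
2. is located in Zone B; employees 27 > 3; handles hazardous materials → Zone B Authorization required.
3. employees 27 ≤ 84 → Municipal Registration not required.
4. years in business 20 ≥ 13; handles hazardous materials; hosts events open to the public → New Business Registration not required.
5. is a home-based business; floor area 5,000 square feet ≥ 2,400 square feet → exempt from Zone B Authorization.
6. is located in Zone B; handles hazardous materials → Operating Permit required.
7. hosts events open to the public; does not collect or haul waste → Standard Authorization not required.
8. hosts events open to the public; floor area 5,000 square feet > 4,100 square feet → Standard Registration not required.
9. employees 27 ≥ 14; years in business 20 ≥ 12 → Regulatory Certificate not required.
10. serves food to the public; handles hazardous materials → Food Handler Registration required.
11. is a home-based business → exempt from Zone B Authorization.
12. hosts events open to the public; does not collect or haul waste; serves food to the public → Compliance License not required.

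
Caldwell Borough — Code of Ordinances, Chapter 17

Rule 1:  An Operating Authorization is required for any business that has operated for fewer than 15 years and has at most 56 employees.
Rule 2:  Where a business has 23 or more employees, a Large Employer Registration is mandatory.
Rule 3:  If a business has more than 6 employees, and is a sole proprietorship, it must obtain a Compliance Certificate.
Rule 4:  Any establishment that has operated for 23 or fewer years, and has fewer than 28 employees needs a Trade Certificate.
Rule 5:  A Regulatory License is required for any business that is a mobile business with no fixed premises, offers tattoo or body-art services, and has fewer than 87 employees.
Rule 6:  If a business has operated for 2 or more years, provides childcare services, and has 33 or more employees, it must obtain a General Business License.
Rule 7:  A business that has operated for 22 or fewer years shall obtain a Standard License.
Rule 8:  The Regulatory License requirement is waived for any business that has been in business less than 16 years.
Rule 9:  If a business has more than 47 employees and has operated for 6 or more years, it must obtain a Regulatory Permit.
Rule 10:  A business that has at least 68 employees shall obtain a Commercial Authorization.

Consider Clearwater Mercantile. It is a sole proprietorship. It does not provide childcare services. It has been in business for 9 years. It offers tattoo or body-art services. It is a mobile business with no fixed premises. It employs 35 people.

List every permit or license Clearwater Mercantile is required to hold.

Rule 1: years in business 9 < 15; employees 35 ≤ 56 → Operating Authorization required.
Rule 2: employees 35 ≥ 23 → Large Employer Registration required.
Rule 3: employees 35 > 6; is a sole proprietorship → Compliance Certificate required.
Rule 4: years in business 9 ≤ 23; employees 35 ≥ 28 → Trade Certificate not required.
Rule 5: is a mobile business with no fixed premises; offers tattoo or body-art services; employees 35 < 87 → Regulatory License required.
Rule 6: years in business 9 ≥ 2; does not provide childcare services; employees 35 ≥ 33 → General Business License not required.
Rule 7: years in business 9 ≤ 22 → Standard License required.
Rule 8: years in business 9 < 16 → exempt from Regulatory License.
Rule 9: employees 35 ≤ 47; years in business 9 ≥ 6 → Regulatory Permit not required.
Rule 10: employees 35 < 68 → Commercial Authorization not required.

Compliance Certificate, Large Employer Registration, Operating Authorization, Standard License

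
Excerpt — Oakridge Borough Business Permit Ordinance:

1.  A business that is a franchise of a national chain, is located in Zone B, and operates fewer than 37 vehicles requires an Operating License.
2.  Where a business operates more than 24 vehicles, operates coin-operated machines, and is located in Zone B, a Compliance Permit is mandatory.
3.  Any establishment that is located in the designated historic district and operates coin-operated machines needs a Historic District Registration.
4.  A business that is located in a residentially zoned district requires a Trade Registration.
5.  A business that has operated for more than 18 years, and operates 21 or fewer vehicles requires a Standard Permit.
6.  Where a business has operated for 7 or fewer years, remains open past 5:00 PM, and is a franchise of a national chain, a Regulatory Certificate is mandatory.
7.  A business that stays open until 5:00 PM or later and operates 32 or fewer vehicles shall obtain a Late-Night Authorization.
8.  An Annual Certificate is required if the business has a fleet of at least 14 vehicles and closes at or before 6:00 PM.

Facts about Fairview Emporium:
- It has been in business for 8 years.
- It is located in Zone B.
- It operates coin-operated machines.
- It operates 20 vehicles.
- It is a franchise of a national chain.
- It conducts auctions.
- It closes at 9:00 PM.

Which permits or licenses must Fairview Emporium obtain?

Late-Night Authorization, Operating License

1. is a franchise of a national chain; is located in Zone B; vehicles 20 < 37 → Operating License required.
2. vehicles 20 ≤ 24; operates coin-operated machines; is located in Zone B → Compliance Permit not required.
3. is located in Zone B (not: is located in the designated historic district); operates coin-operated machines → Historic District Registration not required.
4. is located in Zone B (not: is located in a residentially zoned district) → Trade Registration not required.
5. years in business 8 ≤ 18; vehicles 20 ≤ 21 → Standard Permit not required.
6. years in business 8 > 7; closes 9:00 PM, after 5:00 PM; is a franchise of a national chain → Regulatory Certificate not required.
7. closes 9:00 PM, after 5:00 PM; vehicles 20 ≤ 32 → Late-Night Authorization required.
8. vehicles 20 ≥ 14; closes 9:00 PM, after 6:00 PM → Annual Certificate not required.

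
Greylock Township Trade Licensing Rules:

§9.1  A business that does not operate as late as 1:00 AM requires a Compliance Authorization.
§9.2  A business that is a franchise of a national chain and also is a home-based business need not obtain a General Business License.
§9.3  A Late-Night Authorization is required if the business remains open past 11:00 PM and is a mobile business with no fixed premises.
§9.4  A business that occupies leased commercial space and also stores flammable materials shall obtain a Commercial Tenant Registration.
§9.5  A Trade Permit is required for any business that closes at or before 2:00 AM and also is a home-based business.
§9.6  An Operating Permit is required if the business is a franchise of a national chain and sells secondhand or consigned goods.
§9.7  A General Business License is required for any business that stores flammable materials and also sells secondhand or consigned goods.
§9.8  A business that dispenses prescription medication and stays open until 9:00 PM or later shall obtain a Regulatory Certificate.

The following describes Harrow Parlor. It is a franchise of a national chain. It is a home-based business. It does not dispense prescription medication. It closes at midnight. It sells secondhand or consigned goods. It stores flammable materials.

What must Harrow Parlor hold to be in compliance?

Compliance Authorization, Operating Permit, Trade Permit

§9.1 closes midnight, at/before 1:00 AM → Compliance Authorization required.
§9.2 is a franchise of a national chain; is a home-based business → exempt from General Business License.
§9.3 closes midnight, after 11:00 PM; is a home-based business (not: is a mobile business with no fixed premises) → Late-Night Authorization not required.
§9.4 is a home-based business (not: occupies leased commercial space); stores flammable materials → Commercial Tenant Registration not required.
§9.5 closes midnight, at/before 2:00 AM; is a home-based business → Trade Permit required.
§9.6 is a franchise of a national chain; sells secondhand or consigned goods → Operating Permit required.
§9.7 stores flammable materials; sells secondhand or consigned goods → General Business License required.
§9.8 does not dispense prescription medication; closes midnight, after 9:00 PM → Regulatory Certificate not required.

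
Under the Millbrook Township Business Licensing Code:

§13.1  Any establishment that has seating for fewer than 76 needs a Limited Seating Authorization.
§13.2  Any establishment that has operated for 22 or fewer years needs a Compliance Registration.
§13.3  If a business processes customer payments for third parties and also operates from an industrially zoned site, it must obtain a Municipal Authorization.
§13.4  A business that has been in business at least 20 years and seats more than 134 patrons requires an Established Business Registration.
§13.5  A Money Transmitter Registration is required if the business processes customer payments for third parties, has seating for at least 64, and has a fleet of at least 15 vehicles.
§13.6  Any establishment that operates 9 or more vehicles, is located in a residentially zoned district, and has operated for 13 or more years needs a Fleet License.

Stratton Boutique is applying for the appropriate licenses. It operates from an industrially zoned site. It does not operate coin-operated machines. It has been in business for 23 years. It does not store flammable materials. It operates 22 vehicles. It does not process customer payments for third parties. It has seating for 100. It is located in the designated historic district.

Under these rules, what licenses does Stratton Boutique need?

§13.1 seating 100 ≥ 76 → Limited Seating Authorization not required.
§13.2 years in business 23 > 22 → Compliance Registration not required.
§13.3 does not process customer payments for third parties; operates from an industrially zoned site → Municipal Authorization not required.
§13.4 years in business 23 ≥ 20; seating 100 ≤ 134 → Established Business Registration not required.
§13.5 does not process customer payments for third parties; seating 100 ≥ 64; vehicles 22 ≥ 15 → Money Transmitter Registration not required.
§13.6 vehicles 22 ≥ 9; is located in the designated historic district (not: is located in a residentially zoned district); years in business 23 ≥ 13 → Fleet License not required.

None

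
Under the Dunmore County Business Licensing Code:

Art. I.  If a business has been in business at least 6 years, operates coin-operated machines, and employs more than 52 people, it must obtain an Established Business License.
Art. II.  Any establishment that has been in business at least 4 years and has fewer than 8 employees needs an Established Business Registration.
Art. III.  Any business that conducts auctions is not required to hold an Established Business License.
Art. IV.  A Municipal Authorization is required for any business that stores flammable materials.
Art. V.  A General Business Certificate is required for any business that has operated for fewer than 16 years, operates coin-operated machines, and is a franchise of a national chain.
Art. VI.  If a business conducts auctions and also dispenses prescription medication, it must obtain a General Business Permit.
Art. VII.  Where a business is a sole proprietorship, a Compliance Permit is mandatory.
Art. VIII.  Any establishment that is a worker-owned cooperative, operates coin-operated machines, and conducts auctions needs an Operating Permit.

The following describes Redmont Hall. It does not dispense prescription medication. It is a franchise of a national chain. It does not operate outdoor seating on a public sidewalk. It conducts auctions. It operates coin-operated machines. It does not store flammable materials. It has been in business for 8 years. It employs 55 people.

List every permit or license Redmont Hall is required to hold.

Art. I. years in business 8 ≥ 6; operates coin-operated machines; employees 55 > 52 → Established Business License required.
Art. II. years in business 8 ≥ 4; employees 55 ≥ 8 → Established Business Registration not required.
Art. III. conducts auctions → exempt from Established Business License.
Art. IV. does not store flammable materials → Municipal Authorization not required.
Art. V. years in business 8 < 16; operates coin-operated machines; is a franchise of a national chain → General Business Certificate required.
Art. VI. conducts auctions; does not dispense prescription medication → General Business Permit not required.
Art. VII. is a franchise of a national chain (not: is a sole proprietorship) → Compliance Permit not required.
Art. VIII. is a franchise of a national chain (not: is a worker-owned cooperative); operates coin-operated machines; conducts auctions → Operating Permit not required.

General Business Certificate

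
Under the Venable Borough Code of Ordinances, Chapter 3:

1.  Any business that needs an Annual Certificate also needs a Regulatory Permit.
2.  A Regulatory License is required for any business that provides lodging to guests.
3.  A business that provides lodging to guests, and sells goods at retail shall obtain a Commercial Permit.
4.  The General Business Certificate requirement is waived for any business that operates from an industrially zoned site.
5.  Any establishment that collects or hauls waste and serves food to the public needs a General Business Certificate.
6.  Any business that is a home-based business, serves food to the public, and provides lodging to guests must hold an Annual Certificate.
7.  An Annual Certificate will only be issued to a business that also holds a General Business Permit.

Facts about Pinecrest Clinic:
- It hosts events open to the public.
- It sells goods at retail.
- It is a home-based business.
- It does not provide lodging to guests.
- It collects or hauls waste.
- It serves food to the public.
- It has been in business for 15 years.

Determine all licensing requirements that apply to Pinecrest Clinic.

General Business Certificate

1. Annual Certificate is not required → no effect.
2. does not provide lodging to guests → Regulatory License not required.
3. does not provide lodging to guests; sells goods at retail → Commercial Permit not required.
4. is a home-based business (not: operates from an industrially zoned site) → General Business Certificate exemption does not apply.
5. collects or hauls waste; serves food to the public → General Business Certificate required.
6. is a home-based business; serves food to the public; does not provide lodging to guests → Annual Certificate not required.
7. Annual Certificate is not required → no effect.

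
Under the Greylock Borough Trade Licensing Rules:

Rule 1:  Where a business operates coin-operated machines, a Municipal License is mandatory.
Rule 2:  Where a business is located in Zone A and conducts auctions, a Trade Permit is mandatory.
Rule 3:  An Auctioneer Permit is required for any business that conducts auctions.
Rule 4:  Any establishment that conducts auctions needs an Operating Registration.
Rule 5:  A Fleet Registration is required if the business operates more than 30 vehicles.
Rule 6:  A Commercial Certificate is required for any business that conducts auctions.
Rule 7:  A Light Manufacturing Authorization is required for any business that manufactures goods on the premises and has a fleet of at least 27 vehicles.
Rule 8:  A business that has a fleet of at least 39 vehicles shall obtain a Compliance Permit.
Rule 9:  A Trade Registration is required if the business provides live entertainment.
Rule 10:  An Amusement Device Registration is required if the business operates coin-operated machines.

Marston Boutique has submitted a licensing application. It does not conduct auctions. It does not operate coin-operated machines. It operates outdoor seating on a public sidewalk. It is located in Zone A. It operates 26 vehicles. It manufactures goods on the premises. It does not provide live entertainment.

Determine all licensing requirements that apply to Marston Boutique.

None

Rule 1: does not operate coin-operated machines → Municipal License not required.
Rule 2: is located in Zone A; does not conduct auctions → Trade Permit not required.
Rule 3: does not conduct auctions → Auctioneer Permit not required.
Rule 4: does not conduct auctions → Operating Registration not required.
Rule 5: vehicles 26 ≤ 30 → Fleet Registration not required.
Rule 6: does not conduct auctions → Commercial Certificate not required.
Rule 7: manufactures goods on the premises; vehicles 26 < 27 → Light Manufacturing Authorization not required.
Rule 8: vehicles 26 < 39 → Compliance Permit not required.
Rule 9: does not provide live entertainment → Trade Registration not required.
Rule 10: does not operate coin-operated machines → Amusement Device Registration not required.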